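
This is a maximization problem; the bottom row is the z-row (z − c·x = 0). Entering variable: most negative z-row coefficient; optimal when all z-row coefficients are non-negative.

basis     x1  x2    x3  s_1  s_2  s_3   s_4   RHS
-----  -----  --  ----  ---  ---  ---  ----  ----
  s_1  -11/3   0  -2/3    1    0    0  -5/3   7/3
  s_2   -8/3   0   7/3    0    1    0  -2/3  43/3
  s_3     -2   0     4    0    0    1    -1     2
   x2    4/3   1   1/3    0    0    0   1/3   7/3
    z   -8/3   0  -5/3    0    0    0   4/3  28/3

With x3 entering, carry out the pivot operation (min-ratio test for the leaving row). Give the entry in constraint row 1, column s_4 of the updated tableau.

Ratio test on column x3 — row 1: entry -2/3 ≤ 0; row 2: (43/3)/(7/3) = 43/7; row 3: 2/4 = 1/2; row 4: (7/3)/(1/3) = 7. Minimum is 1/2 at row 3 (s_3 leaves); pivot element 4.
Divide row 3 by 4; eliminate column x3 from the other rows.
Row 1 update in column s_4: -5/3 − (-2/3)·(-1/4) = -11/6.

-11/6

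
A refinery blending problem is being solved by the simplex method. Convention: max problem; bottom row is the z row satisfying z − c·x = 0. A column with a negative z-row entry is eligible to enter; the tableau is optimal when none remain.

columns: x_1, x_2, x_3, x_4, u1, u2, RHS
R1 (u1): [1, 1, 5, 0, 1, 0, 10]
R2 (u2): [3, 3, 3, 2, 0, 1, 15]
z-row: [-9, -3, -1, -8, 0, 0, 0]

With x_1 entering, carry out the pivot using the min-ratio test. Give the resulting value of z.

Ratio test on column x_1 — row 1: 10/1 = 10; row 2: 15/3 = 5. Minimum is 5 at row 2 (u2 leaves); pivot element 3.
Pivot on row 2; the z-row RHS becomes 0 − (-9)·5 = 45.

45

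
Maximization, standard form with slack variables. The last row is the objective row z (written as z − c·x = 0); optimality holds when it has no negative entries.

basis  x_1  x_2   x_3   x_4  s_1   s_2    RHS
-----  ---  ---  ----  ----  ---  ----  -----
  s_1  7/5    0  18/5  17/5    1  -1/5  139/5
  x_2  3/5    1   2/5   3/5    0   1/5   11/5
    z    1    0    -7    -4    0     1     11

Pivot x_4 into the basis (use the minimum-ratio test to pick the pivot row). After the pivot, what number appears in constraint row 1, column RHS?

46/3

Ratio test on column x_4 — row 1: (139/5)/(17/5) = 139/17; row 2: (11/5)/(3/5) = 11/3. Minimum is 11/3 at row 2 (x_2 leaves); pivot element 3/5.
Divide row 2 by 3/5; eliminate column x_4 from the other rows.
Row 1 update in column RHS: 139/5 − (17/5)·(11/3) = 46/3.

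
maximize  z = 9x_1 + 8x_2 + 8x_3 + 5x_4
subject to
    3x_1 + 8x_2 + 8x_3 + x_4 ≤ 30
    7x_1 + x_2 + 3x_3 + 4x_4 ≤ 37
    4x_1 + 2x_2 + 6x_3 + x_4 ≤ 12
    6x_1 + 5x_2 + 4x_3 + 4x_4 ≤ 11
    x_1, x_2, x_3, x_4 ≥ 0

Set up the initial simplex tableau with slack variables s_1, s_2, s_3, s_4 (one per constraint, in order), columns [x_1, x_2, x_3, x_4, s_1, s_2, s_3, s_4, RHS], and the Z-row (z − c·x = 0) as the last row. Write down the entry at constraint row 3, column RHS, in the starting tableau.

12

The RHS of constraint 3 is b_3 = 12.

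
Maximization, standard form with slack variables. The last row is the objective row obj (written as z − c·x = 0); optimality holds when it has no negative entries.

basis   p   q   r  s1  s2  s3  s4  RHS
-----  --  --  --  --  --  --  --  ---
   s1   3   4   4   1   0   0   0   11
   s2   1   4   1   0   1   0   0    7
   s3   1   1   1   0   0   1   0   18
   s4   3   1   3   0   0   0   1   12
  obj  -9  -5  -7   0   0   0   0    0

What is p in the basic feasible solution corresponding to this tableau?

0

p is not in the basis, so in the current basic feasible solution p = 0.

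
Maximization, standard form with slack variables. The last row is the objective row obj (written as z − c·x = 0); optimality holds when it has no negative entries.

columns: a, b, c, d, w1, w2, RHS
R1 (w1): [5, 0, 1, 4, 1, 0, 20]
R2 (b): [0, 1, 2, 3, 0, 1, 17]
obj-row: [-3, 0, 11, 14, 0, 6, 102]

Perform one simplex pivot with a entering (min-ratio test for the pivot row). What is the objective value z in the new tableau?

114

Ratio test on column a — row 1: 20/5 = 4; row 2: entry 0 ≤ 0. Minimum is 4 at row 1 (w1 leaves); pivot element 5.
Pivot on row 1; the obj-row RHS becomes 102 − (-3)·4 = 114.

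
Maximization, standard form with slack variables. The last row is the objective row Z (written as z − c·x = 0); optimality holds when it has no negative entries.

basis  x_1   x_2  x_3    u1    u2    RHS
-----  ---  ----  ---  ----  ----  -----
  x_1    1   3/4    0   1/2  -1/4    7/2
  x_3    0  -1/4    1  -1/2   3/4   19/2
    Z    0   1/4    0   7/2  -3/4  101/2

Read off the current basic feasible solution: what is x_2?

0

x_2 is not in the basis, so in the current basic feasible solution x_2 = 0.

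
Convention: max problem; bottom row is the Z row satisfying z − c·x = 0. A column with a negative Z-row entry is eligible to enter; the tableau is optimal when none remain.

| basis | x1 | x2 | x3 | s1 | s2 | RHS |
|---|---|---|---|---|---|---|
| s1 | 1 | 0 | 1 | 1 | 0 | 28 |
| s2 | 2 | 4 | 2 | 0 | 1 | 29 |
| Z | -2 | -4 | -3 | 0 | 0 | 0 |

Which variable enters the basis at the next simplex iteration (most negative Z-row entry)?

x2

Negative Z-row entries: x1: -2, x2: -4, x3: -3.
The most negative is -4 in column x2, so x2 enters.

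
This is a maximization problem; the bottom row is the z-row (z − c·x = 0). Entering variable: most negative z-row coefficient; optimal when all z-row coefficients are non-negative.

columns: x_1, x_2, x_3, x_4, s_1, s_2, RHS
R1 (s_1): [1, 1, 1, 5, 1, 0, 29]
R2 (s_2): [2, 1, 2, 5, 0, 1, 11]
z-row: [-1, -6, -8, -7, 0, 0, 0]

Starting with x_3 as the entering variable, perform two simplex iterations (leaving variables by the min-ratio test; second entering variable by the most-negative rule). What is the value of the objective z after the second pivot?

Ratio test on column x_3 — row 1: 29/1 = 29; row 2: 11/2 = 11/2. Minimum is 11/2 at row 2 (s_2 leaves); pivot element 2.
Pivot on row 2; the z-row RHS becomes 0 − (-8)·(11/2) = 44.
Next entering variable (most negative z-row entry -2): x_2.
Ratio test on column x_2 — row 1: (47/2)/(1/2) = 47; row 2: (11/2)/(1/2) = 11. Minimum is 11 at row 2 (x_3 leaves); pivot element 1/2.
After the second pivot the z-row RHS is 44 − (-2)·11 = 66.

66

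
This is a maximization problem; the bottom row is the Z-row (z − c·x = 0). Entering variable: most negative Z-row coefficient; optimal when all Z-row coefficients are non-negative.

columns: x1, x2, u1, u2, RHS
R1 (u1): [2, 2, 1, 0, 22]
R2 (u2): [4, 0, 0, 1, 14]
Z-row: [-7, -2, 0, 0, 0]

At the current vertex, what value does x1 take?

0

x1 is not in the basis, so in the current basic feasible solution x1 = 0.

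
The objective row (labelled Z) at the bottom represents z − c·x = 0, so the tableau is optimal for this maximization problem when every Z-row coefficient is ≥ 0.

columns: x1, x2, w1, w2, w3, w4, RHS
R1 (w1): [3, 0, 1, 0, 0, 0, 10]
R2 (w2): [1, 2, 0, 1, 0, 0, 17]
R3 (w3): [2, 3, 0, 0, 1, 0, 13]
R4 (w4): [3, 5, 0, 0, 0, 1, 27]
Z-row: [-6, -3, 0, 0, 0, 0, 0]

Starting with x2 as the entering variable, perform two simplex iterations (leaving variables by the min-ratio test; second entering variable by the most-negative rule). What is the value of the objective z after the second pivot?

Ratio test on column x2 — row 1: entry 0 ≤ 0; row 2: 17/2 = 17/2; row 3: 13/3 = 13/3; row 4: 27/5 = 27/5. Minimum is 13/3 at row 3 (w3 leaves); pivot element 3.
Pivot on row 3; the Z-row RHS becomes 0 − (-3)·(13/3) = 13.
Next entering variable (most negative Z-row entry -4): x1.
Ratio test on column x1 — row 1: 10/3 = 10/3; row 2: entry -1/3 ≤ 0; row 3: (13/3)/(2/3) = 13/2; row 4: entry -1/3 ≤ 0. Minimum is 10/3 at row 1 (w1 leaves); pivot element 3.
After the second pivot the Z-row RHS is 13 − (-4)·(10/3) = 79/3.

79/3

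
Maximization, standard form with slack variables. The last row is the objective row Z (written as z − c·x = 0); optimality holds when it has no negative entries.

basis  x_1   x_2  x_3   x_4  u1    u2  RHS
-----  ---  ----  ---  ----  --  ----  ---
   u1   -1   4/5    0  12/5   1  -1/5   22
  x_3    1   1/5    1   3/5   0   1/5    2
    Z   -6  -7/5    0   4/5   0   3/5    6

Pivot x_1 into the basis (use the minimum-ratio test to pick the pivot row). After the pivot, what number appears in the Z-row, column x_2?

-1/5

Ratio test on column x_1 — row 1: entry -1 ≤ 0; row 2: 2/1 = 2. Minimum is 2 at row 2 (x_3 leaves); pivot element 1.
Divide row 2 by 1; eliminate column x_1 from the other rows.
Z-row update in column x_2: -7/5 − (-6)·(1/5) = -1/5.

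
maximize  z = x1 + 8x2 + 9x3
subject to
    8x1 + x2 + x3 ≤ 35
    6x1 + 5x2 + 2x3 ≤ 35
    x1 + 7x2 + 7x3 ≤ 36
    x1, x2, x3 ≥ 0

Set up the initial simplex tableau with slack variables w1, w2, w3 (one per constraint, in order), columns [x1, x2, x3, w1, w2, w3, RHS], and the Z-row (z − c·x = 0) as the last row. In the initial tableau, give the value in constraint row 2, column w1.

Slack w1 belongs to constraint 1; its column is the unit vector e_1, so the entry in row 2 is 0.

0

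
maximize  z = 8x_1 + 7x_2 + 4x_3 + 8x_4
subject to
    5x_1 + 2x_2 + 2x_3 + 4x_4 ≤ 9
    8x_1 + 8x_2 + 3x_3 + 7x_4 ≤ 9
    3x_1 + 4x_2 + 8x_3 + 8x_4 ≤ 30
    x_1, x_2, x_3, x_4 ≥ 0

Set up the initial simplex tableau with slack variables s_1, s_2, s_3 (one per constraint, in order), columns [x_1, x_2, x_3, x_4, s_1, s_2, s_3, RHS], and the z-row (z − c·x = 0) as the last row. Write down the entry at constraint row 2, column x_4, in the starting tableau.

7

Constraint 2 has coefficient 7 on x_4.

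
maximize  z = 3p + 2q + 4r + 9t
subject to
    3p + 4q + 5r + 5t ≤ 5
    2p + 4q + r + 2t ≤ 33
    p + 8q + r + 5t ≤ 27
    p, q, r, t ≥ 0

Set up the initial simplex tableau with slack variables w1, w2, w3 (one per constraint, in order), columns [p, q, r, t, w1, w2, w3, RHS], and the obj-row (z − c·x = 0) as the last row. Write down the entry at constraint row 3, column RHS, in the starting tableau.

27

The RHS of constraint 3 is b_3 = 27.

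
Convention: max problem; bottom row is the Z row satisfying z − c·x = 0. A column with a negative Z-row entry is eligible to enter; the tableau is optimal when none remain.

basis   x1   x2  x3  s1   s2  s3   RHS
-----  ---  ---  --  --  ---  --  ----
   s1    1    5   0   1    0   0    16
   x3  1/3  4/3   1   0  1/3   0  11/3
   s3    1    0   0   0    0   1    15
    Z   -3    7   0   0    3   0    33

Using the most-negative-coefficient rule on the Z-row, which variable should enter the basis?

Negative Z-row entries: x1: -3.
The most negative is -3 in column x1, so x1 enters.

x1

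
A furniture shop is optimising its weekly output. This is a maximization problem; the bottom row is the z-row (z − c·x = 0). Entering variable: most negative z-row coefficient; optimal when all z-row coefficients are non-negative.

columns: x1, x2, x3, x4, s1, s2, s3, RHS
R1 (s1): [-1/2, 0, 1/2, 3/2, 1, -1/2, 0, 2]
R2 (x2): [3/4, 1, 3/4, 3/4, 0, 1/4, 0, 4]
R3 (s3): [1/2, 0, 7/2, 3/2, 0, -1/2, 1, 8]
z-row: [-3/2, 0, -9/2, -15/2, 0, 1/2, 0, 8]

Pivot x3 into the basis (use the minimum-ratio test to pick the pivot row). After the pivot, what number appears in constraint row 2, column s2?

Ratio test on column x3 — row 1: 2/(1/2) = 4; row 2: 4/(3/4) = 16/3; row 3: 8/(7/2) = 16/7. Minimum is 16/7 at row 3 (s3 leaves); pivot element 7/2.
Divide row 3 by 7/2; eliminate column x3 from the other rows.
Row 2 update in column s2: 1/4 − (3/4)·(-1/7) = 5/14.

5/14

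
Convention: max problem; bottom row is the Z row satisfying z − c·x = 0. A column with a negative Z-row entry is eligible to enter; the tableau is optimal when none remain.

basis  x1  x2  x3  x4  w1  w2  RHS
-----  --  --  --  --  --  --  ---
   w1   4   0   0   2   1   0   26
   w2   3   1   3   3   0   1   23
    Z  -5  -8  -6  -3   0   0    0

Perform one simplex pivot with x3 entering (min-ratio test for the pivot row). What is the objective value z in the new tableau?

Ratio test on column x3 — row 1: entry 0 ≤ 0; row 2: 23/3 = 23/3. Minimum is 23/3 at row 2 (w2 leaves); pivot element 3.
Pivot on row 2; the Z-row RHS becomes 0 − (-6)·(23/3) = 46.

46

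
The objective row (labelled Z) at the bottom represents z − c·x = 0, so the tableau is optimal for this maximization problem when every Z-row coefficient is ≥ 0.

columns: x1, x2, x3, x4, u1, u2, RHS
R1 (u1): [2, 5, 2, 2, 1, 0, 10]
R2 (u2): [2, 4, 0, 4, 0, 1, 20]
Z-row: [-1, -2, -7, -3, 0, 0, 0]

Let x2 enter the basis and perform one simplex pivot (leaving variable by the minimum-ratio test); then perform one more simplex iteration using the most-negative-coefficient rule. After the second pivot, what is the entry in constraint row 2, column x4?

Ratio test on column x2 — row 1: 10/5 = 2; row 2: 20/4 = 5. Minimum is 2 at row 1 (u1 leaves); pivot element 5.
Divide row 1 by 5; eliminate column x2 from the other rows.
Second iteration: most negative Z-row entry is -31/5 in column x3, so x3 enters.
Ratio test on column x3 — row 1: 2/(2/5) = 5; row 2: entry -8/5 ≤ 0. Minimum is 5 at row 1 (x2 leaves); pivot element 2/5.
Divide row 1 by 2/5; eliminate column x3 from the other rows.
After both pivots, the entry at constraint row 2, column x4 is 4.

4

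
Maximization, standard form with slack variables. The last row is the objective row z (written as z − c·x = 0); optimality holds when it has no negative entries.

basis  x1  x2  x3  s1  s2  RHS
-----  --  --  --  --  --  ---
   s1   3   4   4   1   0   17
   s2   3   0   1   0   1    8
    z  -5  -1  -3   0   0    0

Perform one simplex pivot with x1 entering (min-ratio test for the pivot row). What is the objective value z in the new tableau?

Ratio test on column x1 — row 1: 17/3 = 17/3; row 2: 8/3 = 8/3. Minimum is 8/3 at row 2 (s2 leaves); pivot element 3.
Pivot on row 2; the z-row RHS becomes 0 − (-5)·(8/3) = 40/3.

40/3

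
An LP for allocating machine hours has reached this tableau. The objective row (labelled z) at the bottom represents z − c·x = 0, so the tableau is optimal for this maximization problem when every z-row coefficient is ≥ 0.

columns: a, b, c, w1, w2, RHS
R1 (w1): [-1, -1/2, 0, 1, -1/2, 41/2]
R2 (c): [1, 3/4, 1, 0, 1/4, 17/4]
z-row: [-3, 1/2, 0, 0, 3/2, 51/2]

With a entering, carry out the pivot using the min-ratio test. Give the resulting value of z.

153/4

Ratio test on column a — row 1: entry -1 ≤ 0; row 2: (17/4)/1 = 17/4. Minimum is 17/4 at row 2 (c leaves); pivot element 1.
Pivot on row 2; the z-row RHS becomes 51/2 − (-3)·(17/4) = 153/4.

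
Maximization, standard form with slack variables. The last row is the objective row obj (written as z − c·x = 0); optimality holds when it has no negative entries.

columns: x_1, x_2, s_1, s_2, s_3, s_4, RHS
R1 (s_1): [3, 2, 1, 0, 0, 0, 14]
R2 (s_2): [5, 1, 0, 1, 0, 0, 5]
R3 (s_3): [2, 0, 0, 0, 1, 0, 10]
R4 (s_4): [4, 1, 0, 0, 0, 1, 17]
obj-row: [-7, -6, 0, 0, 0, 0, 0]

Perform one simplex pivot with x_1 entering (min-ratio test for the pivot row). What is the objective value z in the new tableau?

Ratio test on column x_1 — row 1: 14/3 = 14/3; row 2: 5/5 = 1; row 3: 10/2 = 5; row 4: 17/4 = 17/4. Minimum is 1 at row 2 (s_2 leaves); pivot element 5.
Pivot on row 2; the obj-row RHS becomes 0 − (-7)·1 = 7.

7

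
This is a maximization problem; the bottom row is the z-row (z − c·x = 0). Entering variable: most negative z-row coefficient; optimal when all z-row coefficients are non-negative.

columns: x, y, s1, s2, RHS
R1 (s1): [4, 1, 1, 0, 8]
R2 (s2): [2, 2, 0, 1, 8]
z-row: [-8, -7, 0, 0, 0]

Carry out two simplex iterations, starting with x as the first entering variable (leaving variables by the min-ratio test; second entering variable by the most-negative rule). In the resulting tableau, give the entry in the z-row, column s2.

10/3

Ratio test on column x — row 1: 8/4 = 2; row 2: 8/2 = 4. Minimum is 2 at row 1 (s1 leaves); pivot element 4.
Divide row 1 by 4; eliminate column x from the other rows.
Second iteration: most negative z-row entry is -5 in column y, so y enters.
Ratio test on column y — row 1: 2/(1/4) = 8; row 2: 4/(3/2) = 8/3. Minimum is 8/3 at row 2 (s2 leaves); pivot element 3/2.
Divide row 2 by 3/2; eliminate column y from the other rows.
After both pivots, the entry at the z-row, column s2 is 10/3.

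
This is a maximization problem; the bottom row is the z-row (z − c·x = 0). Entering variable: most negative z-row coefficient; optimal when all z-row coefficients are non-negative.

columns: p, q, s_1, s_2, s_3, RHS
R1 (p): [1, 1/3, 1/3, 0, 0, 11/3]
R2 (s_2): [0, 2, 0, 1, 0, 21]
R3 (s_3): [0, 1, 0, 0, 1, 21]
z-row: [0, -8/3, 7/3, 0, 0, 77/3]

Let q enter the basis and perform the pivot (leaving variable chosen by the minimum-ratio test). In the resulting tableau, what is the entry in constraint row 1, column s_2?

-1/6

Ratio test on column q — row 1: (11/3)/(1/3) = 11; row 2: 21/2 = 21/2; row 3: 21/1 = 21. Minimum is 21/2 at row 2 (s_2 leaves); pivot element 2.
Divide row 2 by 2; eliminate column q from the other rows.
Row 1 update in column s_2: 0 − (1/3)·(1/2) = -1/6.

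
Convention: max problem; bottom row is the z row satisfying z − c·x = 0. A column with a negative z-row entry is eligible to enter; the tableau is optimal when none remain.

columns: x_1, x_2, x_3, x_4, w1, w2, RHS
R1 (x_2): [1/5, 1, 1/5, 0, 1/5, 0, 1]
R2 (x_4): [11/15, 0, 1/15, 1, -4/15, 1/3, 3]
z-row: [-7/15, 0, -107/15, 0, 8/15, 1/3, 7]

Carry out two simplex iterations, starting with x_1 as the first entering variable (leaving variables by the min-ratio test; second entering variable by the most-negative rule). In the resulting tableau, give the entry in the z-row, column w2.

Ratio test on column x_1 — row 1: 1/(1/5) = 5; row 2: 3/(11/15) = 45/11. Minimum is 45/11 at row 2 (x_4 leaves); pivot element 11/15.
Divide row 2 by 11/15; eliminate column x_1 from the other rows.
Second iteration: most negative z-row entry is -78/11 in column x_3, so x_3 enters.
Ratio test on column x_3 — row 1: (2/11)/(2/11) = 1; row 2: (45/11)/(1/11) = 45. Minimum is 1 at row 1 (x_2 leaves); pivot element 2/11.
Divide row 1 by 2/11; eliminate column x_3 from the other rows.
After both pivots, the entry at the z-row, column w2 is -3.

-3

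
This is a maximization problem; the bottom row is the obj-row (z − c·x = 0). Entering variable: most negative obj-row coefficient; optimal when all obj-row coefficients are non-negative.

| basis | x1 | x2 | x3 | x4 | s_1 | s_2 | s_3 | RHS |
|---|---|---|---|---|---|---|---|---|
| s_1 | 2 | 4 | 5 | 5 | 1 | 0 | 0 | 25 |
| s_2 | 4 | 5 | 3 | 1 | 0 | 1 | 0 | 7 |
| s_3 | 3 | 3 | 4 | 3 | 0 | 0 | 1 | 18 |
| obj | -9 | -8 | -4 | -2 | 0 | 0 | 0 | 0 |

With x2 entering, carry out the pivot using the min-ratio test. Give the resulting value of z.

Ratio test on column x2 — row 1: 25/4 = 25/4; row 2: 7/5 = 7/5; row 3: 18/3 = 6. Minimum is 7/5 at row 2 (s_2 leaves); pivot element 5.
Pivot on row 2; the obj-row RHS becomes 0 − (-8)·(7/5) = 56/5.

56/5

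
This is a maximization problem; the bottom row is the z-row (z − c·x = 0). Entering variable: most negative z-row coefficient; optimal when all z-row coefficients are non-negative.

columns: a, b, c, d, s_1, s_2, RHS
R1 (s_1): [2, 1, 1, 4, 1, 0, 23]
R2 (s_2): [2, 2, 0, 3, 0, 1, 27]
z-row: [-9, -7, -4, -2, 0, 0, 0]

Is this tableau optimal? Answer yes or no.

The z-row has a negative entry -9 in column a, so it is not optimal.

no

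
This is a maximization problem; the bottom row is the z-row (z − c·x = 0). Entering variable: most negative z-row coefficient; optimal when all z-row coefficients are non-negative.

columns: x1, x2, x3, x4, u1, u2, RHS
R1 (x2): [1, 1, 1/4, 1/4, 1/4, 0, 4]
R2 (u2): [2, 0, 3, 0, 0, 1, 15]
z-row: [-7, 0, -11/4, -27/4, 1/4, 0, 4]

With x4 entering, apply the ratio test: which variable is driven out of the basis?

Column x4 entries and ratios — x2: 4/(1/4) = 16; u2: 0 ≤ 0, skip.
Smallest ratio is 16 in the row of x2, so x2 leaves.

x2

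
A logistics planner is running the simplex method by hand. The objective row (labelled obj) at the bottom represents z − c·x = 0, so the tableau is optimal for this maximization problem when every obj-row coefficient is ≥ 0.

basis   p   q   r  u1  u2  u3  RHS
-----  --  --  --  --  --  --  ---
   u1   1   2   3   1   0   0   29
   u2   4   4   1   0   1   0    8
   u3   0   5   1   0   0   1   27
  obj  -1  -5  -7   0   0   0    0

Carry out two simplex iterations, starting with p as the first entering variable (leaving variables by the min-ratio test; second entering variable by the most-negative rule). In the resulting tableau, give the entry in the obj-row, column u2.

7

Ratio test on column p — row 1: 29/1 = 29; row 2: 8/4 = 2; row 3: entry 0 ≤ 0. Minimum is 2 at row 2 (u2 leaves); pivot element 4.
Divide row 2 by 4; eliminate column p from the other rows.
Second iteration: most negative obj-row entry is -27/4 in column r, so r enters.
Ratio test on column r — row 1: 27/(11/4) = 108/11; row 2: 2/(1/4) = 8; row 3: 27/1 = 27. Minimum is 8 at row 2 (p leaves); pivot element 1/4.
Divide row 2 by 1/4; eliminate column r from the other rows.
After both pivots, the entry at the obj-row, column u2 is 7.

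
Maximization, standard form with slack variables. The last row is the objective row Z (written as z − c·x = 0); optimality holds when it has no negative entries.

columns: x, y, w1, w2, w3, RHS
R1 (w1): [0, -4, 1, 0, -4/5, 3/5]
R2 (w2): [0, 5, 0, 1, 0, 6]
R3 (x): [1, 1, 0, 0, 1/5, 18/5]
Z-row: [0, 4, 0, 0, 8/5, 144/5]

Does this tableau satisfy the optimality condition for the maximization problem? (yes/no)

yes

Every Z-row coefficient is ≥ 0, so the tableau is optimal.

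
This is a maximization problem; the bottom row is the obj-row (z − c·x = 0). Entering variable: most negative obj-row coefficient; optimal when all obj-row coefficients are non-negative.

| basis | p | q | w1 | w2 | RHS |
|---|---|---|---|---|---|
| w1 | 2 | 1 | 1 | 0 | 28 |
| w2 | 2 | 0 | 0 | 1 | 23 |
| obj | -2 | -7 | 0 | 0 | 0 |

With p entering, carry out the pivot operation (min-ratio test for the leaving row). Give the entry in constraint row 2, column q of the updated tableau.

0

Ratio test on column p — row 1: 28/2 = 14; row 2: 23/2 = 23/2. Minimum is 23/2 at row 2 (w2 leaves); pivot element 2.
Divide row 2 by 2; eliminate column p from the other rows.
In the new row 2, the q entry is the old entry divided by the pivot: 0/2 = 0.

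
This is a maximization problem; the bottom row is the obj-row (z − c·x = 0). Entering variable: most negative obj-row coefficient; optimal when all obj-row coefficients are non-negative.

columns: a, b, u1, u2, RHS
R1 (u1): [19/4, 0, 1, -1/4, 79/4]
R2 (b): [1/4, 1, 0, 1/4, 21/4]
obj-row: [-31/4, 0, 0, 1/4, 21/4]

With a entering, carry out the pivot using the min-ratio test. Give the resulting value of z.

Ratio test on column a — row 1: (79/4)/(19/4) = 79/19; row 2: (21/4)/(1/4) = 21. Minimum is 79/19 at row 1 (u1 leaves); pivot element 19/4.
Pivot on row 1; the obj-row RHS becomes 21/4 − (-31/4)·(79/19) = 712/19.

712/19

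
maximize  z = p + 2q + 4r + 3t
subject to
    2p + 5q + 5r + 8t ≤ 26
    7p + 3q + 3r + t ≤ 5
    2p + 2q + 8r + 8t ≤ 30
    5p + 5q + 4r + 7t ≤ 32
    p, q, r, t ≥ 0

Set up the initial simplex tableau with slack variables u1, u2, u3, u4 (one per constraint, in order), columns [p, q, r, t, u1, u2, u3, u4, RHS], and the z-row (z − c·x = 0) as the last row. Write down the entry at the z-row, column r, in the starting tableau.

-4

The z-row carries the negated objective coefficients: the r entry is -4.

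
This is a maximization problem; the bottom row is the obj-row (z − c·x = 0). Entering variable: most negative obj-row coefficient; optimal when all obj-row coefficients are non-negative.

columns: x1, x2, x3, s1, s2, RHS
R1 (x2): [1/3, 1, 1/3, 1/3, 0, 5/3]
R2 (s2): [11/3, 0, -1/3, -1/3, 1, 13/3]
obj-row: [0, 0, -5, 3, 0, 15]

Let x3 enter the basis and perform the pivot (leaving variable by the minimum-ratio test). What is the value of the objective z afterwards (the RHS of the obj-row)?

40

Ratio test on column x3 — row 1: (5/3)/(1/3) = 5; row 2: entry -1/3 ≤ 0. Minimum is 5 at row 1 (x2 leaves); pivot element 1/3.
Pivot on row 1; the obj-row RHS becomes 15 − (-5)·5 = 40.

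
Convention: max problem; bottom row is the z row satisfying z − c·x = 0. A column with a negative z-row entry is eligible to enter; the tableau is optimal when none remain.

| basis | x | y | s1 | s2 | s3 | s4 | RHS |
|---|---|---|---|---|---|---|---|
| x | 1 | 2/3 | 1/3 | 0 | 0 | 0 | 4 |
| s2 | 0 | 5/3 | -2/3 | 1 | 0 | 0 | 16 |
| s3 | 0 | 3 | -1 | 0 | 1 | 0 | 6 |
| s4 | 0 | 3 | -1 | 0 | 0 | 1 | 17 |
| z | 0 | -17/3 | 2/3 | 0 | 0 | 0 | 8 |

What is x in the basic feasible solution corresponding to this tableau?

4

x is basic (row 1); its value is the RHS of that row, 4.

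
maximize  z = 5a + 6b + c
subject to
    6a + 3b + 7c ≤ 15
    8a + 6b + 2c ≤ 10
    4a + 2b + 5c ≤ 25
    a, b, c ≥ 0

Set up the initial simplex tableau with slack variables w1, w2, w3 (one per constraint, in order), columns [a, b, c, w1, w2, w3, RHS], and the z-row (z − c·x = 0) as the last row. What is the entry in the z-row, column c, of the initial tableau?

-1

The z-row carries the negated objective coefficients: the c entry is -1.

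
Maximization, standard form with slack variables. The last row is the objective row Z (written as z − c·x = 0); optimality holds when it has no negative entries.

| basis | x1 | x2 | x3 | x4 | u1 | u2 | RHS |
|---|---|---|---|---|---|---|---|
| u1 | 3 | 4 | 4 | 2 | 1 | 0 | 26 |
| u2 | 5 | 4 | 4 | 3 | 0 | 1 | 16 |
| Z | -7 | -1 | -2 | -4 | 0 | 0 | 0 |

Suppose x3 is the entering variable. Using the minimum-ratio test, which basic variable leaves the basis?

u2

Column x3 entries and ratios — u1: 26/4 = 13/2; u2: 16/4 = 4.
Smallest ratio is 4 in the row of u2, so u2 leaves.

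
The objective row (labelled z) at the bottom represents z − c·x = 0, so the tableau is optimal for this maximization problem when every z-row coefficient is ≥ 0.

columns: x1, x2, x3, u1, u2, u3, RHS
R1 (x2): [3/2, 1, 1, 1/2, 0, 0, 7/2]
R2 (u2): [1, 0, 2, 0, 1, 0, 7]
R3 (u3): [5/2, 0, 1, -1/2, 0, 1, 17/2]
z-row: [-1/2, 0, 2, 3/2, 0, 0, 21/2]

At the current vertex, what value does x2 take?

7/2

x2 is basic (row 1); its value is the RHS of that row, 7/2.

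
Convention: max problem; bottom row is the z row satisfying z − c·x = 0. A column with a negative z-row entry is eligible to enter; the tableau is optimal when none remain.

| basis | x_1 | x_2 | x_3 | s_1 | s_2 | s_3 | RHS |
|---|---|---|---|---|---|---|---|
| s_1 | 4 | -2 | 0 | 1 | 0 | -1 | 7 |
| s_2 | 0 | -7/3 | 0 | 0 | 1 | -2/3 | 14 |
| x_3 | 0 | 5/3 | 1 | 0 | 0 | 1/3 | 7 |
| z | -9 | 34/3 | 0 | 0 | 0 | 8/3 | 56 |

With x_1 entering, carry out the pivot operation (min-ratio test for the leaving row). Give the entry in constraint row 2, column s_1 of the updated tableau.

Ratio test on column x_1 — row 1: 7/4 = 7/4; row 2: entry 0 ≤ 0; row 3: entry 0 ≤ 0. Minimum is 7/4 at row 1 (s_1 leaves); pivot element 4.
Divide row 1 by 4; eliminate column x_1 from the other rows.
Row 2 update in column s_1: 0 − 0·(1/4) = 0.

0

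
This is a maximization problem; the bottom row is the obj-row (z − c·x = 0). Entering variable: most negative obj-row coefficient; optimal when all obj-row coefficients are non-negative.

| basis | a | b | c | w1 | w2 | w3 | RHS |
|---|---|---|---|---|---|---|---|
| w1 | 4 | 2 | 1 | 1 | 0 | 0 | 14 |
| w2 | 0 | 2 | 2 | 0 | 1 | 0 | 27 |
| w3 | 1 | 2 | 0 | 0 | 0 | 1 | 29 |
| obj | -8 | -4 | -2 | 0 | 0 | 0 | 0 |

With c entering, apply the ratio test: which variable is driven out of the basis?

w2

Column c entries and ratios — w1: 14/1 = 14; w2: 27/2 = 27/2; w3: 0 ≤ 0, skip.
Smallest ratio is 27/2 in the row of w2, so w2 leaves.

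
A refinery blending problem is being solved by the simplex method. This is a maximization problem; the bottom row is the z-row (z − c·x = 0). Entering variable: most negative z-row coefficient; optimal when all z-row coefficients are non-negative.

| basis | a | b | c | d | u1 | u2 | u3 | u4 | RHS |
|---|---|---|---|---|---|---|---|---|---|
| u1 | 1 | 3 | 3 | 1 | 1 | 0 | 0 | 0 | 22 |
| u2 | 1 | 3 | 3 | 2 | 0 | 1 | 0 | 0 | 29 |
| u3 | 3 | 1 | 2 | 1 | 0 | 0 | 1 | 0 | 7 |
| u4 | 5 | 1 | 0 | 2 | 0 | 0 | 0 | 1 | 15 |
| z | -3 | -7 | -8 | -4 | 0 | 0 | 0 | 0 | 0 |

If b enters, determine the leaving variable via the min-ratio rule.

u3

Column b entries and ratios — u1: 22/3 = 22/3; u2: 29/3 = 29/3; u3: 7/1 = 7; u4: 15/1 = 15.
Smallest ratio is 7 in the row of u3, so u3 leaves.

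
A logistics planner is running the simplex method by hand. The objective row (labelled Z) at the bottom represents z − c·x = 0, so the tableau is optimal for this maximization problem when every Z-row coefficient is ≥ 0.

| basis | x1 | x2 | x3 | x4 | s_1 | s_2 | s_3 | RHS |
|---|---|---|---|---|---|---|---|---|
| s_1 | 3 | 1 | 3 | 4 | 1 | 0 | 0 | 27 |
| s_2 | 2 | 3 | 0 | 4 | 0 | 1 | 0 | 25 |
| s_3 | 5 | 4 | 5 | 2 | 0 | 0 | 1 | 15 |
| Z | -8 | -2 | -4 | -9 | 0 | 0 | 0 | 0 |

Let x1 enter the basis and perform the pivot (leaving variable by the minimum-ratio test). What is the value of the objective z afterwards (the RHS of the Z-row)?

24

Ratio test on column x1 — row 1: 27/3 = 9; row 2: 25/2 = 25/2; row 3: 15/5 = 3. Minimum is 3 at row 3 (s_3 leaves); pivot element 5.
Pivot on row 3; the Z-row RHS becomes 0 − (-8)·3 = 24.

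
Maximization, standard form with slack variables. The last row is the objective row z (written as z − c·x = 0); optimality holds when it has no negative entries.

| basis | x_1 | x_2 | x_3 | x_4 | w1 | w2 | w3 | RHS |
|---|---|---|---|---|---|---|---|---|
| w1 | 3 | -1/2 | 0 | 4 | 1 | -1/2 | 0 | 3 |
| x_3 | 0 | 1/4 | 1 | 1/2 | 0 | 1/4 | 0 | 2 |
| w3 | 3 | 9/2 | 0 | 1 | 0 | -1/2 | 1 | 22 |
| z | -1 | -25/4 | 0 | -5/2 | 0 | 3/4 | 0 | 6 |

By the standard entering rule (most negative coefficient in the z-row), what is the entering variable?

x_2

Negative z-row entries: x_1: -1, x_2: -25/4, x_4: -5/2.
The most negative is -25/4 in column x_2, so x_2 enters.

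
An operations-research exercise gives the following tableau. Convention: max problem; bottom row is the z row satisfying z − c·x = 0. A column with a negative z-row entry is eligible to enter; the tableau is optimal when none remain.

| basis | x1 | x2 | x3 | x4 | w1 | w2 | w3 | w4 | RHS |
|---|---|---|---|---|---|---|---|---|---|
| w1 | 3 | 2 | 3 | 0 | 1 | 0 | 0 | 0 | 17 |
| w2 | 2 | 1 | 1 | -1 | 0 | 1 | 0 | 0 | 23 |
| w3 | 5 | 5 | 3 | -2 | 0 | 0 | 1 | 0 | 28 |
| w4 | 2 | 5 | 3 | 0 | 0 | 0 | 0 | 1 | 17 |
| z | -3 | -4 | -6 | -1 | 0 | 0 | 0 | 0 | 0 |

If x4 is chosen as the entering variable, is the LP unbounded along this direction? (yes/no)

Every constraint-row entry in column x4 is ≤ 0, so increasing x4 is unbounded.

yes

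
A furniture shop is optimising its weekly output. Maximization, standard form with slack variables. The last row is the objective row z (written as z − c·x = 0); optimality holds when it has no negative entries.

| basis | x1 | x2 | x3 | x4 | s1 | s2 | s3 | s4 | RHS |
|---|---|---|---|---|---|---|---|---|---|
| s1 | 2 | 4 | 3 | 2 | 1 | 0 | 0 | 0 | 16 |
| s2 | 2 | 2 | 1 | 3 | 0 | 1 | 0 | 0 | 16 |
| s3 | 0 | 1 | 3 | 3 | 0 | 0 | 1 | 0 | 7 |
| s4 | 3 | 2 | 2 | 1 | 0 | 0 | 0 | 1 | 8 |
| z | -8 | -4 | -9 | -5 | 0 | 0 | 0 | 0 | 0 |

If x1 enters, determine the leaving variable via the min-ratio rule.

Column x1 entries and ratios — s1: 16/2 = 8; s2: 16/2 = 8; s3: 0 ≤ 0, skip; s4: 8/3 = 8/3.
Smallest ratio is 8/3 in the row of s4, so s4 leaves.

s4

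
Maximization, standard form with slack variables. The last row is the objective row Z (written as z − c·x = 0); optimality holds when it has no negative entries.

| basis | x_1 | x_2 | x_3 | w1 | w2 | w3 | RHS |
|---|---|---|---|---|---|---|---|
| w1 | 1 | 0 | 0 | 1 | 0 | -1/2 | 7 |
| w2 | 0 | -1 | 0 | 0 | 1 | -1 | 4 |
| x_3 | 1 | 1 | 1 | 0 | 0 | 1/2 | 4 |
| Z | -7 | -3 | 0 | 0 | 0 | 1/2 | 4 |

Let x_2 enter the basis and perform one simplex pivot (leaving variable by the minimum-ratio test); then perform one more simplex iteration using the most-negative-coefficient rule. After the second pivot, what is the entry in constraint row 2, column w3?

-1

Ratio test on column x_2 — row 1: entry 0 ≤ 0; row 2: entry -1 ≤ 0; row 3: 4/1 = 4. Minimum is 4 at row 3 (x_3 leaves); pivot element 1.
Divide row 3 by 1; eliminate column x_2 from the other rows.
Second iteration: most negative Z-row entry is -4 in column x_1, so x_1 enters.
Ratio test on column x_1 — row 1: 7/1 = 7; row 2: 8/1 = 8; row 3: 4/1 = 4. Minimum is 4 at row 3 (x_2 leaves); pivot element 1.
Divide row 3 by 1; eliminate column x_1 from the other rows.
After both pivots, the entry at constraint row 2, column w3 is -1.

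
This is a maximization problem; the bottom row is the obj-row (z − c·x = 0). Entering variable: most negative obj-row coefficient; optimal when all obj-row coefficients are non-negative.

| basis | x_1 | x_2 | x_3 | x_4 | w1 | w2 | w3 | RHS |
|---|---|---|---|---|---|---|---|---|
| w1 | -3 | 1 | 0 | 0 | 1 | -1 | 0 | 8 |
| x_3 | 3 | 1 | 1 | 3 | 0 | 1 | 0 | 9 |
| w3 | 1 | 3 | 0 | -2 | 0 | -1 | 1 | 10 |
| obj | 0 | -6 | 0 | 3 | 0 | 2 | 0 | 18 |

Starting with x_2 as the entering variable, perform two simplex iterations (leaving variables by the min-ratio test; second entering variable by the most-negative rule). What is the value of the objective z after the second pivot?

Ratio test on column x_2 — row 1: 8/1 = 8; row 2: 9/1 = 9; row 3: 10/3 = 10/3. Minimum is 10/3 at row 3 (w3 leaves); pivot element 3.
Pivot on row 3; the obj-row RHS becomes 18 − (-6)·(10/3) = 38.
Next entering variable (most negative obj-row entry -1): x_4.
Ratio test on column x_4 — row 1: (14/3)/(2/3) = 7; row 2: (17/3)/(11/3) = 17/11; row 3: entry -2/3 ≤ 0. Minimum is 17/11 at row 2 (x_3 leaves); pivot element 11/3.
After the second pivot the obj-row RHS is 38 − (-1)·(17/11) = 435/11.

435/11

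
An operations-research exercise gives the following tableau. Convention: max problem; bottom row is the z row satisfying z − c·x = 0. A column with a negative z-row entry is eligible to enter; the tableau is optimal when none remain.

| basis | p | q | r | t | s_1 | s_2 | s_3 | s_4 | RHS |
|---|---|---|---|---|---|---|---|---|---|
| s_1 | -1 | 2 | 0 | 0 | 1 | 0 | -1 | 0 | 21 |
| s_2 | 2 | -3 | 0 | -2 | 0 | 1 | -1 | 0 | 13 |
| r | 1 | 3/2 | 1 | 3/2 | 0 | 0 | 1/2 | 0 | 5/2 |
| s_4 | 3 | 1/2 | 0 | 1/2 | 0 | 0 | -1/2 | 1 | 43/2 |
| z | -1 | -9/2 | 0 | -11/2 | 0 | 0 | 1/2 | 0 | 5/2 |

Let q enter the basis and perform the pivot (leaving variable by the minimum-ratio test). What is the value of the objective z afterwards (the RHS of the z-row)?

Ratio test on column q — row 1: 21/2 = 21/2; row 2: entry -3 ≤ 0; row 3: (5/2)/(3/2) = 5/3; row 4: (43/2)/(1/2) = 43. Minimum is 5/3 at row 3 (r leaves); pivot element 3/2.
Pivot on row 3; the z-row RHS becomes 5/2 − (-9/2)·(5/3) = 10.

10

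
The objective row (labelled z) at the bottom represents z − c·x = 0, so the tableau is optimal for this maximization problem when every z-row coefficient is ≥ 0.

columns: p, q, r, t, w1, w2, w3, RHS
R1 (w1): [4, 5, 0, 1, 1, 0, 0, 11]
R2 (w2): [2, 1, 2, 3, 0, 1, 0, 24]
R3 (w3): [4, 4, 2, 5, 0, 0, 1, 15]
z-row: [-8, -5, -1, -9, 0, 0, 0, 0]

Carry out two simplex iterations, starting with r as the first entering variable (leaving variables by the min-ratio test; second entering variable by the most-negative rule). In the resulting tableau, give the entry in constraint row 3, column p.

Ratio test on column r — row 1: entry 0 ≤ 0; row 2: 24/2 = 12; row 3: 15/2 = 15/2. Minimum is 15/2 at row 3 (w3 leaves); pivot element 2.
Divide row 3 by 2; eliminate column r from the other rows.
Second iteration: most negative z-row entry is -13/2 in column t, so t enters.
Ratio test on column t — row 1: 11/1 = 11; row 2: entry -2 ≤ 0; row 3: (15/2)/(5/2) = 3. Minimum is 3 at row 3 (r leaves); pivot element 5/2.
Divide row 3 by 5/2; eliminate column t from the other rows.
After both pivots, the entry at constraint row 3, column p is 4/5.

4/5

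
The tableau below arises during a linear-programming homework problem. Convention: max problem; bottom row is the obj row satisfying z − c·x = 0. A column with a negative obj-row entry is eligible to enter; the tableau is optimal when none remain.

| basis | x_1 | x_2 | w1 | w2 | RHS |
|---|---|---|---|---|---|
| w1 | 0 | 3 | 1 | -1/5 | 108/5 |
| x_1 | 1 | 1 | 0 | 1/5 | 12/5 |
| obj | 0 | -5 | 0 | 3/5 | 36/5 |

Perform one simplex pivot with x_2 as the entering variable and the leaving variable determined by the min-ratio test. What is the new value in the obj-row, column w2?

8/5

Ratio test on column x_2 — row 1: (108/5)/3 = 36/5; row 2: (12/5)/1 = 12/5. Minimum is 12/5 at row 2 (x_1 leaves); pivot element 1.
Divide row 2 by 1; eliminate column x_2 from the other rows.
obj-row update in column w2: 3/5 − (-5)·(1/5) = 8/5.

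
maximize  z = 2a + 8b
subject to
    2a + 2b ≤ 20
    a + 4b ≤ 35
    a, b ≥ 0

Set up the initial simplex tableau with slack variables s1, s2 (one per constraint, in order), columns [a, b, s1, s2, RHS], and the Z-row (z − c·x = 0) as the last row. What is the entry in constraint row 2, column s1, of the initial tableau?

Slack s1 belongs to constraint 1; its column is the unit vector e_1, so the entry in row 2 is 0.

0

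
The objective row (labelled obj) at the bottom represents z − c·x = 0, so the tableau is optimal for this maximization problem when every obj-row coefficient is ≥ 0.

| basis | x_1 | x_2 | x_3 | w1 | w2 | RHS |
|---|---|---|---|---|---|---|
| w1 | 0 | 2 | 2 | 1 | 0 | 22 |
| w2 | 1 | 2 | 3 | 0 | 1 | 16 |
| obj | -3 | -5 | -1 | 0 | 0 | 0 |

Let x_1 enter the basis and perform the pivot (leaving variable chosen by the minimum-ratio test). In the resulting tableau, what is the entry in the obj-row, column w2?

Ratio test on column x_1 — row 1: entry 0 ≤ 0; row 2: 16/1 = 16. Minimum is 16 at row 2 (w2 leaves); pivot element 1.
Divide row 2 by 1; eliminate column x_1 from the other rows.
obj-row update in column w2: 0 − (-3)·1 = 3.

3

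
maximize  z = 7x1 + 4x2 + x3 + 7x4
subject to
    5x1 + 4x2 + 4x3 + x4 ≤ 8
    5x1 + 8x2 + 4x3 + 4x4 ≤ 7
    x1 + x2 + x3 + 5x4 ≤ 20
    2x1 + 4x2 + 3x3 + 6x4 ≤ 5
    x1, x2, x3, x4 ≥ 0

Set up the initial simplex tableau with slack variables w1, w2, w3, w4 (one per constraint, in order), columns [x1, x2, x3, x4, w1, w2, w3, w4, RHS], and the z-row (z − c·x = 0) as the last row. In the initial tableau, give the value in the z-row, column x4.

-7

The z-row carries the negated objective coefficients: the x4 entry is -7.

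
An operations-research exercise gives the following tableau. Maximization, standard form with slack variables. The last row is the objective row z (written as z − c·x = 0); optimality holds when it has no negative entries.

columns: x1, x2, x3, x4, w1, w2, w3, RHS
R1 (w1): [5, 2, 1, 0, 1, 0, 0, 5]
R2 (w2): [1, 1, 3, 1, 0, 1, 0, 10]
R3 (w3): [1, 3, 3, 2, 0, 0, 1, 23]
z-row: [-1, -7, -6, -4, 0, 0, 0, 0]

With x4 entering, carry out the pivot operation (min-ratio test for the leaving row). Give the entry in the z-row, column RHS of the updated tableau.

40

Ratio test on column x4 — row 1: entry 0 ≤ 0; row 2: 10/1 = 10; row 3: 23/2 = 23/2. Minimum is 10 at row 2 (w2 leaves); pivot element 1.
Divide row 2 by 1; eliminate column x4 from the other rows.
z-row update in column RHS: 0 − (-4)·10 = 40.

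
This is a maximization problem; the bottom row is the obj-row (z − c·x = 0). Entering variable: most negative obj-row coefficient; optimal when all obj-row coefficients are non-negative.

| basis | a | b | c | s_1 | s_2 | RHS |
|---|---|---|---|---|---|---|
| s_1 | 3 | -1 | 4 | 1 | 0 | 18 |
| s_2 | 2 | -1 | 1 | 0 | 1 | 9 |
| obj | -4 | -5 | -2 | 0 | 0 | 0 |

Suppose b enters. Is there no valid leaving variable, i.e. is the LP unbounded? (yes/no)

Every constraint-row entry in column b is ≤ 0, so increasing b is unbounded.

yes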